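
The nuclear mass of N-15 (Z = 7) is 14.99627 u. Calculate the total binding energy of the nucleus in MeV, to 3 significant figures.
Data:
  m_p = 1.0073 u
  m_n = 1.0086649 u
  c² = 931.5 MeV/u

With 7 protons and 8 neutrons (A = 15):
Total constituent mass: 7 × 1.0073 + 8 × 1.0086649 = 15.1204192 u
Δm = 15.1204192 − 14.99627 = 0.1241492 u
Converting to energy: 0.1241492 u × 931.5 MeV/u = 115.645 MeV

116 MeV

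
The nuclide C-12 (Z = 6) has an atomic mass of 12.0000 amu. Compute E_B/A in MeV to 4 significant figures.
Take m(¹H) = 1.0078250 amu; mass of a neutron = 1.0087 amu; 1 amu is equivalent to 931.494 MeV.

Mass of separated nucleons = 6(1.0078250) + 6(1.0087) = 6.0469500 + 6.0522 = 12.0991500 amu
Mass defect Δm = 12.0991500 − 12.0000 = 0.0991500 amu
E_B = 0.0991500 × 931.494 = 92.3576 MeV
BE/A = 92.3576 MeV / 12 = 7.696 MeV/nucleon

7.696 MeV/nucleon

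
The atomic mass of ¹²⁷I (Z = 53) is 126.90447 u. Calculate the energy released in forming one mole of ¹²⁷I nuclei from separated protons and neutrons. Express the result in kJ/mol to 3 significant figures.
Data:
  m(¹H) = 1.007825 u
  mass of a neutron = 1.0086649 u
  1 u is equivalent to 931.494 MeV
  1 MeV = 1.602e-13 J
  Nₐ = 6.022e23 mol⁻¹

Total constituent mass: 53 × 1.007825 + 74 × 1.0086649 = 128.0559276 u
Δm = 128.0559276 − 126.90447 = 1.1514576 u
E_B = 1.1514576 × 931.494 = 1072.58 MeV
Per nucleus in joules: 1072.58 MeV × 1.602e-13 J/MeV = 1.7183e-10 J
Per mole: 1.7183e-10 J × 6.022e23 mol⁻¹ = 1.0348e+14 J/mol

1.03e+11 kJ/mol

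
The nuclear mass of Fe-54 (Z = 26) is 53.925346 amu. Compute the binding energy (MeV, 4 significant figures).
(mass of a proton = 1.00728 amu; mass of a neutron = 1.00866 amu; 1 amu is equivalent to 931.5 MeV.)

Total constituent mass: 26 × 1.00728 + 28 × 1.00866 = 54.43176 amu
Δm = 54.43176 − 53.925346 = 0.506414 amu
Binding energy = Δm·c² = 0.506414 × 931.5 MeV/amu = 471.725 MeV

471.7 MeV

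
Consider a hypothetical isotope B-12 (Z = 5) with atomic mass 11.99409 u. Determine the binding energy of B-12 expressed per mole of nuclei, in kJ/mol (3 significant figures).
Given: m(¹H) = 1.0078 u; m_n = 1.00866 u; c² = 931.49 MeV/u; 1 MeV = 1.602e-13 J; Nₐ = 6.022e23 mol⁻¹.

Total constituent mass: 5 × 1.0078 + 7 × 1.00866 = 12.09962 u
The mass defect is 12.09962 − 11.99409 = 0.10553 u.
Binding energy = Δm·c² = 0.10553 × 931.49 MeV/u = 98.3001 MeV
Per nucleus in joules: 98.3001 MeV × 1.602e-13 J/MeV = 1.5748e-11 J
Per mole: 1.5748e-11 J × 6.022e23 mol⁻¹ = 9.4834e+12 J/mol

9.48e+09 kJ/mol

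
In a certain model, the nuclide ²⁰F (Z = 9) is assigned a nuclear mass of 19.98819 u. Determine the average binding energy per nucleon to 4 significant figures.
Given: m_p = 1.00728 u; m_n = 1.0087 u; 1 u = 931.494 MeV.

Z = 9, so N = A − Z = 20 − 9 = 11.
Mass of separated nucleons = 9(1.00728) + 11(1.0087) = 9.06552 + 11.0957 = 20.16122 u
The mass defect is 20.16122 − 19.98819 = 0.17303 u.
Converting to energy: 0.17303 u × 931.494 MeV/u = 161.176 MeV
Dividing by A = 20 gives 8.059 MeV per nucleon.

8.059 MeV/nucleon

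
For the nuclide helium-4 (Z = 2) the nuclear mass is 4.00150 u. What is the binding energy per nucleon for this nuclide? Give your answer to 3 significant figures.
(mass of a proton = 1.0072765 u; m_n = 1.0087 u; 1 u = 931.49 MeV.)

7.09 MeV/nucleon

Σm = 2·m_p + 2·m_n = 2.0145530 + 2.0174 = 4.0319530 u
Δm = 4.0319530 − 4.00150 = 0.0304530 u
Binding energy = Δm·c² = 0.0304530 × 931.49 MeV/u = 28.3667 MeV
BE/A = 28.3667 MeV / 4 = 7.092 MeV/nucleon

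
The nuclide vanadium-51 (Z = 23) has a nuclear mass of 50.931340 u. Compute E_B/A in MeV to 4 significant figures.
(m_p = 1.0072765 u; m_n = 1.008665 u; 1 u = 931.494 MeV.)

With 23 protons and 28 neutrons (A = 51):
Total constituent mass: 23 × 1.0072765 + 28 × 1.008665 = 51.4099795 u
Mass defect Δm = 51.4099795 − 50.931340 = 0.4786395 u
E_B = 0.4786395 × 931.494 = 445.850 MeV
BE/A = 445.850 MeV / 51 = 8.742 MeV/nucleon

8.742 MeV/nucleon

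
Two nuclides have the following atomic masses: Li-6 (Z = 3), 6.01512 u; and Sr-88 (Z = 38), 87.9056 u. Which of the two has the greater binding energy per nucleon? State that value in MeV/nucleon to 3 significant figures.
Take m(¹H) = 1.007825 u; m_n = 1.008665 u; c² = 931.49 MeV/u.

Li-6: Σm = 3(1.007825) + 3(1.008665) = 6.049470 u; Δm = 0.034350 u; E_B = 31.997 MeV; E_B/A = 5.333 MeV
Sr-88: Σm = 38(1.007825) + 50(1.008665) = 88.730600 u; Δm = 0.825000 u; E_B = 768.48 MeV; E_B/A = 8.733 MeV
Sr-88 has the higher binding energy per nucleon, so it is the more tightly bound nucleus.

Sr-88; 8.73 MeV/nucleon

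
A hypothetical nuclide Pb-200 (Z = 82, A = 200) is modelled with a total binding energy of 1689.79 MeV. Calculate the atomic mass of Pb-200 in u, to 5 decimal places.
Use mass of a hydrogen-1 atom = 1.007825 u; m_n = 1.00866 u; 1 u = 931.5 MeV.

199.84948 u

Mass defect = 1689.79 MeV / (931.5 MeV/u) = 1.8140526 u
Constituent mass = 82(1.007825) + 118(1.00866) = 201.663530 u
Atomic mass = 201.663530 − 1.8140526 = 199.8494774 u ≈ 199.84948 u (to 5 decimal places)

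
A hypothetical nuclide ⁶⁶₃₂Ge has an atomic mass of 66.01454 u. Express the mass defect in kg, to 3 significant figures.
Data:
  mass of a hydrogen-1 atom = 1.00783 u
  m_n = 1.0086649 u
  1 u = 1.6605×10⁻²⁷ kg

8.81e-28 kg

Z = 32, so N = A − Z = 66 − 32 = 34.
Σm = 32·m(¹H) + 34·m_n = 32.25056 + 34.2946066 = 66.5451666 u
The mass defect is 66.5451666 − 66.01454 = 0.5306266 u.
In SI units: 0.5306266 u × 1.6605×10⁻²⁷ kg/u = 8.8111e-28 kg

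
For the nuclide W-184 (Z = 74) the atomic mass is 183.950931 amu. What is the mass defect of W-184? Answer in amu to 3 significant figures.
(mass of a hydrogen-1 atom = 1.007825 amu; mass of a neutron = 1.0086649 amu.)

Total constituent mass: 74 × 1.007825 + 110 × 1.0086649 = 185.5321890 amu
The mass defect is 185.5321890 − 183.950931 = 1.5812580 amu.

1.58 amu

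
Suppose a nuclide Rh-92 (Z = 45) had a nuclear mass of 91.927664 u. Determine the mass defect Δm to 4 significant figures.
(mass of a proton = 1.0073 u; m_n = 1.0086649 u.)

Total constituent mass: 45 × 1.0073 + 47 × 1.0086649 = 92.7357503 u
The mass defect is 92.7357503 − 91.927664 = 0.8080863 u.

0.8081 u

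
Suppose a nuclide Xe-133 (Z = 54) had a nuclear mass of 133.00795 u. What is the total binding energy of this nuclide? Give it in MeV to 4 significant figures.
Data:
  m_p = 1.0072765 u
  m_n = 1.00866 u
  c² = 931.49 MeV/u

995.9 MeV

Total constituent mass: 54 × 1.0072765 + 79 × 1.00866 = 134.0770710 u
The mass defect is 134.0770710 − 133.00795 = 1.0691210 u.
Binding energy = Δm·c² = 1.0691210 × 931.49 MeV/u = 995.876 MeV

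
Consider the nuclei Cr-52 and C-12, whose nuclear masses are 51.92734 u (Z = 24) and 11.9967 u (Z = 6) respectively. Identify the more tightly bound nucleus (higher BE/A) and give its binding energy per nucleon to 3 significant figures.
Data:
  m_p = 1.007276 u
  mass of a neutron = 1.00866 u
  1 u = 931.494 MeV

Cr-52; 8.77 MeV/nucleon

Cr-52: Σm = 24(1.007276) + 28(1.00866) = 52.417104 u; Δm = 0.489764 u; E_B = 456.21 MeV; E_B/A = 8.773 MeV
C-12: Σm = 6(1.007276) + 6(1.00866) = 12.095616 u; Δm = 0.098916 u; E_B = 92.140 MeV; E_B/A = 7.678 MeV
Cr-52 has the higher binding energy per nucleon, so it is the more tightly bound nucleus.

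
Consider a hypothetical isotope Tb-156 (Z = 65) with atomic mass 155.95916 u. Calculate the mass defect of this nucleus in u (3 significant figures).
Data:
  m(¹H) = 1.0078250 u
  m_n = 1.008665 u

The nucleus contains 65 protons and 156 − 65 = 91 neutrons.
Mass of separated nucleons = 65(1.0078250) + 91(1.008665) = 65.5086250 + 91.788515 = 157.2971400 u
Mass defect Δm = 157.2971400 − 155.95916 = 1.3379800 u

1.34 u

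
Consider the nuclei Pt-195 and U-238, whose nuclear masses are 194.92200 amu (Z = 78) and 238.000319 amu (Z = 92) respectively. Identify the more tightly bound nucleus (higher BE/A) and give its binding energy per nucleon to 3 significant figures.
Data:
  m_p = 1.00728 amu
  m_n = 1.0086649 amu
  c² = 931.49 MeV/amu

Pt-195: Σm = 78(1.00728) + 117(1.0086649) = 196.5816333 amu; Δm = 1.6596333 amu; E_B = 1545.9 MeV; E_B/A = 7.928 MeV
U-238: Σm = 92(1.00728) + 146(1.0086649) = 239.9348354 amu; Δm = 1.9345164 amu; E_B = 1802.0 MeV; E_B/A = 7.571 MeV
Pt-195 has the higher binding energy per nucleon, so it is the more tightly bound nucleus.

Pt-195; 7.93 MeV/nucleon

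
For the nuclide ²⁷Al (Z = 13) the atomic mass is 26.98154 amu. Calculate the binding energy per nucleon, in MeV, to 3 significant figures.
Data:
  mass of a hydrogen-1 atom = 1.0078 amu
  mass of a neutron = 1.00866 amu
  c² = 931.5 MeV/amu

Z = 13, so N = A − Z = 27 − 13 = 14.
Σm = 13·m(¹H) + 14·m_n = 13.1014 + 14.12124 = 27.22264 amu
Δm = 27.22264 − 26.98154 = 0.24110 amu
E_B = 0.24110 × 931.5 = 224.585 MeV
BE/A = 224.585 MeV / 27 = 8.318 MeV/nucleon

8.32 MeV/nucleon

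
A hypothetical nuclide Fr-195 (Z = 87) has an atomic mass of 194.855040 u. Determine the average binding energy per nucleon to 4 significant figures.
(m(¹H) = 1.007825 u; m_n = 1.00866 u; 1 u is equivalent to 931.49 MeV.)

8.412 MeV/nucleon

Σm = 87·m(¹H) + 108·m_n = 87.680775 + 108.93528 = 196.616055 u
Δm = 196.616055 − 194.855040 = 1.761015 u
E_B = 1.761015 × 931.49 = 1640.37 MeV
Per nucleon: 1640.37 / 195 = 8.412 MeV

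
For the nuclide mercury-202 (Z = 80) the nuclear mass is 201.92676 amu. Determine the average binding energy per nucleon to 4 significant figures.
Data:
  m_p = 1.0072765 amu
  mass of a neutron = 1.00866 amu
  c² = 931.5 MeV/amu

7.894 MeV/nucleon

With 80 protons and 122 neutrons (A = 202):
Total constituent mass: 80 × 1.0072765 + 122 × 1.00866 = 203.6386400 amu
Δm = 203.6386400 − 201.92676 = 1.7118800 amu
Binding energy = Δm·c² = 1.7118800 × 931.5 MeV/amu = 1594.62 MeV
Dividing by A = 202 gives 7.894 MeV per nucleon.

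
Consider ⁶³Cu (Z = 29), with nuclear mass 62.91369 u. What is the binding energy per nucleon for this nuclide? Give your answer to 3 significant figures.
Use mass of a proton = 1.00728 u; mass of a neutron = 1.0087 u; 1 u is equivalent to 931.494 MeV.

Mass of separated nucleons = 29(1.00728) + 34(1.0087) = 29.21112 + 34.2958 = 63.50692 u
The mass defect is 63.50692 − 62.91369 = 0.59323 u.
Binding energy = Δm·c² = 0.59323 × 931.494 MeV/u = 552.590 MeV
Dividing by A = 63 gives 8.771 MeV per nucleon.

8.77 MeV/nucleon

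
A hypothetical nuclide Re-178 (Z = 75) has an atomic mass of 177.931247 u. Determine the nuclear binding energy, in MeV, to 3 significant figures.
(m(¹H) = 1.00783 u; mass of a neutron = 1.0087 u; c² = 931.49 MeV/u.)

The nucleus contains 75 protons and 178 − 75 = 103 neutrons.
Total constituent mass: 75 × 1.00783 + 103 × 1.0087 = 179.48335 u
The mass defect is 179.48335 − 177.931247 = 1.552103 u.
Binding energy = Δm·c² = 1.552103 × 931.49 MeV/u = 1445.77 MeV

1450 MeV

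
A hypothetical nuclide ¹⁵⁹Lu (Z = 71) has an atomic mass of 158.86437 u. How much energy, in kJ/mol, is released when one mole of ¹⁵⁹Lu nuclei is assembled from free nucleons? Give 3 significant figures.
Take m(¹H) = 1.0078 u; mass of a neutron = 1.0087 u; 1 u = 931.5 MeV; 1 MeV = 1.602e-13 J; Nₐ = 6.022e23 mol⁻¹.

Z = 71, so N = A − Z = 159 − 71 = 88.
Total constituent mass: 71 × 1.0078 + 88 × 1.0087 = 160.3194 u
The mass defect is 160.3194 − 158.86437 = 1.45503 u.
Binding energy = Δm·c² = 1.45503 × 931.5 MeV/u = 1355.36 MeV
Per nucleus in joules: 1355.36 MeV × 1.602e-13 J/MeV = 2.1713e-10 J
Per mole: 2.1713e-10 J × 6.022e23 mol⁻¹ = 1.3076e+14 J/mol

1.31e+11 kJ/mol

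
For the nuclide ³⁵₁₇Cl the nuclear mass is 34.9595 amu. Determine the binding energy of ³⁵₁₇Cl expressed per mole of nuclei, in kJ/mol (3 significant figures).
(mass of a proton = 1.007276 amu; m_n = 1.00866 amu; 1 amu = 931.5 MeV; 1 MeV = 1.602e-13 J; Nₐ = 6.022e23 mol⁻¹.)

Σm = 17·m_p + 18·m_n = 17.123692 + 18.15588 = 35.279572 amu
Δm = 35.279572 − 34.9595 = 0.320072 amu
Converting to energy: 0.320072 amu × 931.5 MeV/amu = 298.147 MeV
Per nucleus in joules: 298.147 MeV × 1.602e-13 J/MeV = 4.7763e-11 J
Per mole: 4.7763e-11 J × 6.022e23 mol⁻¹ = 2.8763e+13 J/mol

2.88e+10 kJ/mol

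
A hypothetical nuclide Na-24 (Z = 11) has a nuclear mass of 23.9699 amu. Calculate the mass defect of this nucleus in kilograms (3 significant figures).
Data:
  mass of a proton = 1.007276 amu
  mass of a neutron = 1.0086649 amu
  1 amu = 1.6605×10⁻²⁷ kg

3.70e-28 kg

Total constituent mass: 11 × 1.007276 + 13 × 1.0086649 = 24.1926797 amu
The mass defect is 24.1926797 − 23.9699 = 0.2227797 amu.
In SI units: 0.2227797 amu × 1.6605×10⁻²⁷ kg/amu = 3.6993e-28 kg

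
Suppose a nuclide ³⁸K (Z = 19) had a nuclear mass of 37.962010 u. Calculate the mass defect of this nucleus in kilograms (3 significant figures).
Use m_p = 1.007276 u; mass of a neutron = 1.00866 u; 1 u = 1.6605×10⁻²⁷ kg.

5.66e-28 kg

With 19 protons and 19 neutrons (A = 38):
Mass of separated nucleons = 19(1.007276) + 19(1.00866) = 19.138244 + 19.16454 = 38.302784 u
Δm = 38.302784 − 37.962010 = 0.340774 u
In SI units: 0.340774 u × 1.6605×10⁻²⁷ kg/u = 5.6586e-28 kg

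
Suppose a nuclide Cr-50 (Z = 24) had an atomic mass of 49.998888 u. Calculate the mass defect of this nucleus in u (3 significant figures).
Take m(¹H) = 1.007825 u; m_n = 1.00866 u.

The nucleus contains 24 protons and 50 − 24 = 26 neutrons.
Mass of separated nucleons = 24(1.007825) + 26(1.00866) = 24.187800 + 26.22516 = 50.412960 u
Δm = 50.412960 − 49.998888 = 0.414072 u

0.414 u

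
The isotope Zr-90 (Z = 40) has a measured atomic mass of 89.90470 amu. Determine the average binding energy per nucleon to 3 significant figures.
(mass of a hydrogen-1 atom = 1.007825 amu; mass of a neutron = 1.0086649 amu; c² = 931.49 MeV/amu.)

8.71 MeV/nucleon

Z = 40, so N = A − Z = 90 − 40 = 50.
Mass of separated nucleons = 40(1.007825) + 50(1.0086649) = 40.313000 + 50.4332450 = 90.7462450 amu
The mass defect is 90.7462450 − 89.90470 = 0.8415450 amu.
Binding energy = Δm·c² = 0.8415450 × 931.49 MeV/amu = 783.891 MeV
BE/A = 783.891 MeV / 90 = 8.710 MeV/nucleon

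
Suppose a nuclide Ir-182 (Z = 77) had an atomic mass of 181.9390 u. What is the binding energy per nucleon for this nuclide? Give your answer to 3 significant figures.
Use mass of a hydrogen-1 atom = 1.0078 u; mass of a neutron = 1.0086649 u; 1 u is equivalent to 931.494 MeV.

8.04 MeV/nucleon

Total constituent mass: 77 × 1.0078 + 105 × 1.0086649 = 183.5104145 u
Δm = 183.5104145 − 181.9390 = 1.5714145 u
E_B = 1.5714145 × 931.494 = 1463.76 MeV
Dividing by A = 182 gives 8.043 MeV per nucleon.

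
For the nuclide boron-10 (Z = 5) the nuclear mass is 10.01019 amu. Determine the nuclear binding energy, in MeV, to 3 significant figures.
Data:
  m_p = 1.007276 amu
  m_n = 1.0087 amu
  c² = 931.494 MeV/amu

Z = 5, so N = A − Z = 10 − 5 = 5.
Mass of separated nucleons = 5(1.007276) + 5(1.0087) = 5.036380 + 5.0435 = 10.079880 amu
Δm = 10.079880 − 10.01019 = 0.069690 amu
Converting to energy: 0.069690 amu × 931.494 MeV/amu = 64.9158 MeV

64.9 MeV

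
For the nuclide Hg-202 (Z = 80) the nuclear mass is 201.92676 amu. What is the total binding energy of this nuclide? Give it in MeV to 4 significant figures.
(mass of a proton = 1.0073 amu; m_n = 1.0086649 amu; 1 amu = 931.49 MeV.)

Mass of separated nucleons = 80(1.0073) + 122(1.0086649) = 80.5840 + 123.0571178 = 203.6411178 amu
Δm = 203.6411178 − 201.92676 = 1.7143578 amu
E_B = 1.7143578 × 931.49 = 1596.91 MeV

1597 MeV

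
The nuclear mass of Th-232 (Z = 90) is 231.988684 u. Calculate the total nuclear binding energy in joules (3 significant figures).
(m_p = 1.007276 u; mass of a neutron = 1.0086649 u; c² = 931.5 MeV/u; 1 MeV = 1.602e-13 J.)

With 90 protons and 142 neutrons (A = 232):
Total constituent mass: 90 × 1.007276 + 142 × 1.0086649 = 233.8852558 u
Δm = 233.8852558 − 231.988684 = 1.8965718 u
E_B = 1.8965718 × 931.5 = 1766.66 MeV
In joules: 1766.66 MeV × 1.602e-13 J/MeV = 2.8302e-10 J

2.83e-10 J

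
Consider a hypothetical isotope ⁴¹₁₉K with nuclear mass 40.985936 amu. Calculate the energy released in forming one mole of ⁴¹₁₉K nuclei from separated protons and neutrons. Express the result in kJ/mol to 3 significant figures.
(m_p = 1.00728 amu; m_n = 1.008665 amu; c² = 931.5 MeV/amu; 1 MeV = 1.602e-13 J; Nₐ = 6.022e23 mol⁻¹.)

3.08e+10 kJ/mol

With 19 protons and 22 neutrons (A = 41):
Total constituent mass: 19 × 1.00728 + 22 × 1.008665 = 41.328950 amu
Δm = 41.328950 − 40.985936 = 0.343014 amu
E_B = 0.343014 × 931.5 = 319.518 MeV
Per nucleus in joules: 319.518 MeV × 1.602e-13 J/MeV = 5.1187e-11 J
Per mole: 5.1187e-11 J × 6.022e23 mol⁻¹ = 3.0825e+13 J/mol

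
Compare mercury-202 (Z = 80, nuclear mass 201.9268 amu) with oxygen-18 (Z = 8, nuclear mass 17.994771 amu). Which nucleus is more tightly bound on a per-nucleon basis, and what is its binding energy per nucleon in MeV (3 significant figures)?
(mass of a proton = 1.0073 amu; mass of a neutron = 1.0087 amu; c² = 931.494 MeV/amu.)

mercury-202: Σm = 80(1.0073) + 122(1.0087) = 203.6454 amu; Δm = 1.7186 amu; E_B = 1600.9 MeV; E_B/A = 7.925 MeV
oxygen-18: Σm = 8(1.0073) + 10(1.0087) = 18.1454 amu; Δm = 0.150629 amu; E_B = 140.31 MeV; E_B/A = 7.795 MeV
mercury-202 has the higher binding energy per nucleon, so it is the more tightly bound nucleus.

mercury-202; 7.93 MeV/nucleon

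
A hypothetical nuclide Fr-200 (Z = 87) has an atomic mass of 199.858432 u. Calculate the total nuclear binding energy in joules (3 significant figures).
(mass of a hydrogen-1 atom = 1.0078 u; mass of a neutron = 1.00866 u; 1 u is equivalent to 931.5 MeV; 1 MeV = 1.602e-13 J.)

2.68e-10 J

Z = 87, so N = A − Z = 200 − 87 = 113.
Total constituent mass: 87 × 1.0078 + 113 × 1.00866 = 201.65718 u
Δm = 201.65718 − 199.858432 = 1.798748 u
Converting to energy: 1.798748 u × 931.5 MeV/u = 1675.53 MeV
In joules: 1675.53 MeV × 1.602e-13 J/MeV = 2.6842e-10 J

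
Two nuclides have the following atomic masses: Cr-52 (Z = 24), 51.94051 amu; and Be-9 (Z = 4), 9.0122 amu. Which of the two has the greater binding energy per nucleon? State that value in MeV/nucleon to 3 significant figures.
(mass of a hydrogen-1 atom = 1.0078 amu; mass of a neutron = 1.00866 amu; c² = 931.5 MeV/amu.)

Cr-52: Σm = 24(1.0078) + 28(1.00866) = 52.42968 amu; Δm = 0.48917 amu; E_B = 455.66 MeV; E_B/A = 8.763 MeV
Be-9: Σm = 4(1.0078) + 5(1.00866) = 9.07450 amu; Δm = 0.06230 amu; E_B = 58.032 MeV; E_B/A = 6.448 MeV
Cr-52 has the higher binding energy per nucleon, so it is the more tightly bound nucleus.

Cr-52; 8.76 MeV/nucleon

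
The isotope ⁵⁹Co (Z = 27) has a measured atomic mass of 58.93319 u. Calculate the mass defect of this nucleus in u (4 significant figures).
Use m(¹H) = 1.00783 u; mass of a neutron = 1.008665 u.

Z = 27, so N = A − Z = 59 − 27 = 32.
Σm = 27·m(¹H) + 32·m_n = 27.21141 + 32.277280 = 59.488690 u
The mass defect is 59.488690 − 58.93319 = 0.555500 u.

0.5555 u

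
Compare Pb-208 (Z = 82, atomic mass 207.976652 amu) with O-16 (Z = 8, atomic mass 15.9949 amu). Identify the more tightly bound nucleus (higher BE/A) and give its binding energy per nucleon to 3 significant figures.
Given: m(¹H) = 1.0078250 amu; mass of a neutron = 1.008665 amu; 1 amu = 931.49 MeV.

Pb-208: Σm = 82(1.0078250) + 126(1.008665) = 209.7334400 amu; Δm = 1.7567880 amu; E_B = 1636.4 MeV; E_B/A = 7.867 MeV
O-16: Σm = 8(1.0078250) + 8(1.008665) = 16.1319200 amu; Δm = 0.1370200 amu; E_B = 127.63 MeV; E_B/A = 7.977 MeV
O-16 has the higher binding energy per nucleon, so it is the more tightly bound nucleus.

O-16; 7.98 MeV/nucleon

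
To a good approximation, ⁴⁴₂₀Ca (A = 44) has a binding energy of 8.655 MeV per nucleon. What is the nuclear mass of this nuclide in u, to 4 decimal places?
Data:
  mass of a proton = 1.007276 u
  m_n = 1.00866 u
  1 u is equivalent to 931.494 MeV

Total binding energy = 44 × 8.655 = 380.820 MeV
Mass defect = 380.820 MeV / (931.494 MeV/u) = 0.408827 u
Constituent mass = 20(1.007276) + 24(1.00866) = 44.353360 u
Nuclear mass = 44.353360 − 0.408827 = 43.944533 u ≈ 43.9445 u (to 4 decimal places)

43.9445 u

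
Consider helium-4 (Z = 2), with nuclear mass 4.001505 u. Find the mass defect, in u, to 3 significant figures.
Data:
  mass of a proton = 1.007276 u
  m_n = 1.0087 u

With 2 protons and 2 neutrons (A = 4):
Σm = 2·m_p + 2·m_n = 2.014552 + 2.0174 = 4.031952 u
Δm = 4.031952 − 4.001505 = 0.030447 u

0.0304 u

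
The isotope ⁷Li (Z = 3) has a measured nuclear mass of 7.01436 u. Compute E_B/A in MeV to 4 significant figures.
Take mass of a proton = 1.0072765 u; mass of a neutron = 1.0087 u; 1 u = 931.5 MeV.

Σm = 3·m_p + 4·m_n = 3.0218295 + 4.0348 = 7.0566295 u
Δm = 7.0566295 − 7.01436 = 0.0422695 u
Binding energy = Δm·c² = 0.0422695 × 931.5 MeV/u = 39.3740 MeV
BE/A = 39.3740 MeV / 7 = 5.625 MeV/nucleon

5.625 MeV/nucleon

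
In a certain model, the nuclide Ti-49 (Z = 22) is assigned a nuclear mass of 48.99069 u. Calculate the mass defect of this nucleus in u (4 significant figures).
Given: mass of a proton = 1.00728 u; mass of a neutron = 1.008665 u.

0.4034 u

Mass of separated nucleons = 22(1.00728) + 27(1.008665) = 22.16016 + 27.233955 = 49.394115 u
Δm = 49.394115 − 48.99069 = 0.403425 u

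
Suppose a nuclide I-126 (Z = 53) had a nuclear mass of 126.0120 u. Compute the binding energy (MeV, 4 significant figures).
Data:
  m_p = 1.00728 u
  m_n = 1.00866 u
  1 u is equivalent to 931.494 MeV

Mass of separated nucleons = 53(1.00728) + 73(1.00866) = 53.38584 + 73.63218 = 127.01802 u
Mass defect Δm = 127.01802 − 126.0120 = 1.00602 u
Binding energy = Δm·c² = 1.00602 × 931.494 MeV/u = 937.102 MeV

937.1 MeV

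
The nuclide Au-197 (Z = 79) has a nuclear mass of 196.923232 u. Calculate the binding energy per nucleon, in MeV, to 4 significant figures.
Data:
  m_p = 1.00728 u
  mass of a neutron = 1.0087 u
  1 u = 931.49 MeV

The nucleus contains 79 protons and 197 − 79 = 118 neutrons.
Σm = 79·m_p + 118·m_n = 79.57512 + 119.0266 = 198.60172 u
Mass defect Δm = 198.60172 − 196.923232 = 1.678488 u
E_B = 1.678488 × 931.49 = 1563.495 MeV
Dividing by A = 197 gives 7.937 MeV per nucleon.

7.937 MeV/nucleon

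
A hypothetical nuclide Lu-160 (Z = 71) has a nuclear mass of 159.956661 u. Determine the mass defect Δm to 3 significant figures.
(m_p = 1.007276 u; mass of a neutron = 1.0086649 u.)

With 71 protons and 89 neutrons (A = 160):
Total constituent mass: 71 × 1.007276 + 89 × 1.0086649 = 161.2877721 u
Mass defect Δm = 161.2877721 − 159.956661 = 1.3311111 u

1.33 u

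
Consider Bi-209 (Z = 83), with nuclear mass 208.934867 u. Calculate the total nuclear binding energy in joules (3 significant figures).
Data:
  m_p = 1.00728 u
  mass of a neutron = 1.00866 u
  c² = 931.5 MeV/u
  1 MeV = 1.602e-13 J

2.63e-10 J

Z = 83, so N = A − Z = 209 − 83 = 126.
Σm = 83·m_p + 126·m_n = 83.60424 + 127.09116 = 210.69540 u
Mass defect Δm = 210.69540 − 208.934867 = 1.760533 u
Converting to energy: 1.760533 u × 931.5 MeV/u = 1639.94 MeV
In joules: 1639.94 MeV × 1.602e-13 J/MeV = 2.6272e-10 J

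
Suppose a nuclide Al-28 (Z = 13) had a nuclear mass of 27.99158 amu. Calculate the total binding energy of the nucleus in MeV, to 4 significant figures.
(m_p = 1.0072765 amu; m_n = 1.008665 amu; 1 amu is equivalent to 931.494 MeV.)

217.0 MeV

Z = 13, so N = A − Z = 28 − 13 = 15.
Mass of separated nucleons = 13(1.0072765) + 15(1.008665) = 13.0945945 + 15.129975 = 28.2245695 amu
Δm = 28.2245695 − 27.99158 = 0.2329895 amu
E_B = 0.2329895 × 931.494 = 217.028 MeV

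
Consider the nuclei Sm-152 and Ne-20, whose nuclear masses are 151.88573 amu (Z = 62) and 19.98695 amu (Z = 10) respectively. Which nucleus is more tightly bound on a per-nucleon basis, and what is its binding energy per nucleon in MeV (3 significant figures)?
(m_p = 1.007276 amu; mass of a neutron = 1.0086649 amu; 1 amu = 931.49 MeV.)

Sm-152: Σm = 62(1.007276) + 90(1.0086649) = 153.2309530 amu; Δm = 1.3452230 amu; E_B = 1253.1 MeV; E_B/A = 8.244 MeV
Ne-20: Σm = 10(1.007276) + 10(1.0086649) = 20.1594090 amu; Δm = 0.1724590 amu; E_B = 160.64 MeV; E_B/A = 8.032 MeV
Sm-152 has the higher binding energy per nucleon, so it is the more tightly bound nucleus.

Sm-152; 8.24 MeV/nucleon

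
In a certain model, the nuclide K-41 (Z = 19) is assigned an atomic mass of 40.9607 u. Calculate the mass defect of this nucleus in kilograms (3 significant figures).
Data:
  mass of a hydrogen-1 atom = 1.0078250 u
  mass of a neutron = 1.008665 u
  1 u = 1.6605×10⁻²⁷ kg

With 19 protons and 22 neutrons (A = 41):
Mass of separated nucleons = 19(1.0078250) + 22(1.008665) = 19.1486750 + 22.190630 = 41.3393050 u
Δm = 41.3393050 − 40.9607 = 0.3786050 u
In SI units: 0.3786050 u × 1.6605×10⁻²⁷ kg/u = 6.2867e-28 kg

6.29e-28 kg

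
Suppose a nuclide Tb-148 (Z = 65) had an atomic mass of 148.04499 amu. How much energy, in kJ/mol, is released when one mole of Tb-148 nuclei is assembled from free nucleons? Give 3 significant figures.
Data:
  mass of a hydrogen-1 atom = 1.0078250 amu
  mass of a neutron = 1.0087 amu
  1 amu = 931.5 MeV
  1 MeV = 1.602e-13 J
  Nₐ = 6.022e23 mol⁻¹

Σm = 65·m(¹H) + 83·m_n = 65.5086250 + 83.7221 = 149.2307250 amu
The mass defect is 149.2307250 − 148.04499 = 1.1857350 amu.
Binding energy = Δm·c² = 1.1857350 × 931.5 MeV/amu = 1104.51 MeV
Per nucleus in joules: 1104.51 MeV × 1.602e-13 J/MeV = 1.7694e-10 J
Per mole: 1.7694e-10 J × 6.022e23 mol⁻¹ = 1.0655e+14 J/mol

1.07e+11 kJ/mol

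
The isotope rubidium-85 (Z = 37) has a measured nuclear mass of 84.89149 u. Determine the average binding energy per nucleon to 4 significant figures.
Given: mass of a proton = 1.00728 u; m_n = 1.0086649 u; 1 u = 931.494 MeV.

8.699 MeV/nucleon

Z = 37, so N = A − Z = 85 − 37 = 48.
Mass of separated nucleons = 37(1.00728) + 48(1.0086649) = 37.26936 + 48.4159152 = 85.6852752 u
The mass defect is 85.6852752 − 84.89149 = 0.7937852 u.
Binding energy = Δm·c² = 0.7937852 × 931.494 MeV/u = 739.406 MeV
Per nucleon: 739.406 / 85 = 8.699 MeV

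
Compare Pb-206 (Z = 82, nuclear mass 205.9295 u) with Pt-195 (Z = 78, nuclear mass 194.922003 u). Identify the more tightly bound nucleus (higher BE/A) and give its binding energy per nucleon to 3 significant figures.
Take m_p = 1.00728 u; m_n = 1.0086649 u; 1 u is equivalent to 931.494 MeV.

Pb-206: Σm = 82(1.00728) + 124(1.0086649) = 207.6714076 u; Δm = 1.7419076 u; E_B = 1622.6 MeV; E_B/A = 7.877 MeV
Pt-195: Σm = 78(1.00728) + 117(1.0086649) = 196.5816333 u; Δm = 1.6596303 u; E_B = 1545.9 MeV; E_B/A = 7.928 MeV
Pt-195 has the higher binding energy per nucleon, so it is the more tightly bound nucleus.

Pt-195; 7.93 MeV/nucleon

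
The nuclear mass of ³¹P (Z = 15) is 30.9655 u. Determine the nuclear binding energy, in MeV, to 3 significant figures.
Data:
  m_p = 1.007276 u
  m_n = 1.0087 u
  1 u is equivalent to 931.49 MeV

263 MeV

Total constituent mass: 15 × 1.007276 + 16 × 1.0087 = 31.248340 u
The mass defect is 31.248340 − 30.9655 = 0.282840 u.
Binding energy = Δm·c² = 0.282840 × 931.49 MeV/u = 263.463 MeV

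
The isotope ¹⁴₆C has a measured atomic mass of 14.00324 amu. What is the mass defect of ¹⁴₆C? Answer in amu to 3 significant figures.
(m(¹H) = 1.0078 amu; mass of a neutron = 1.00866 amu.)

0.113 amu

With 6 protons and 8 neutrons (A = 14):
Mass of separated nucleons = 6(1.0078) + 8(1.00866) = 6.0468 + 8.06928 = 14.11608 amu
The mass defect is 14.11608 − 14.00324 = 0.11284 amu.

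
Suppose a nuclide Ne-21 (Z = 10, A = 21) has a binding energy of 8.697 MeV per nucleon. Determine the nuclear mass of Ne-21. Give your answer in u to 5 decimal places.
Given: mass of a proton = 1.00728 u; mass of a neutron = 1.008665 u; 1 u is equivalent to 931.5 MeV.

Total binding energy = 21 × 8.697 = 182.637 MeV
Mass defect = 182.637 MeV / (931.5 MeV/u) = 0.1960676 u
Constituent mass = 10(1.00728) + 11(1.008665) = 21.168115 u
Nuclear mass = 21.168115 − 0.1960676 = 20.9720474 u ≈ 20.97205 u (to 5 decimal places)

20.97205 u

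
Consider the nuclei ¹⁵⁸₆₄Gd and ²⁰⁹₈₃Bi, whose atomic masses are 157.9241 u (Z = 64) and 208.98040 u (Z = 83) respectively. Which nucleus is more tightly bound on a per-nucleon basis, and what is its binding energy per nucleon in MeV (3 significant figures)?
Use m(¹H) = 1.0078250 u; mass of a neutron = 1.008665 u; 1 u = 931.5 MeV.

¹⁵⁸₆₄Gd: Σm = 64(1.0078250) + 94(1.008665) = 159.3153100 u; Δm = 1.3912100 u; E_B = 1295.9 MeV; E_B/A = 8.202 MeV
²⁰⁹₈₃Bi: Σm = 83(1.0078250) + 126(1.008665) = 210.7412650 u; Δm = 1.7608650 u; E_B = 1640.2 MeV; E_B/A = 7.848 MeV
¹⁵⁸₆₄Gd has the higher binding energy per nucleon, so it is the more tightly bound nucleus.

¹⁵⁸₆₄Gd; 8.20 MeV/nucleon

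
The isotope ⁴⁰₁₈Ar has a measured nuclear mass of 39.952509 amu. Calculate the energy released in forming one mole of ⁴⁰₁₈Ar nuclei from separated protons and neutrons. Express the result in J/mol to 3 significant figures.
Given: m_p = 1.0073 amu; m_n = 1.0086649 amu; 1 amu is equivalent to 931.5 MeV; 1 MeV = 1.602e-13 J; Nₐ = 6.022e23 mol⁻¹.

With 18 protons and 22 neutrons (A = 40):
Mass of separated nucleons = 18(1.0073) + 22(1.0086649) = 18.1314 + 22.1906278 = 40.3220278 amu
Δm = 40.3220278 − 39.952509 = 0.3695188 amu
E_B = 0.3695188 × 931.5 = 344.207 MeV
Per nucleus in joules: 344.207 MeV × 1.602e-13 J/MeV = 5.5142e-11 J
Per mole: 5.5142e-11 J × 6.022e23 mol⁻¹ = 3.3207e+13 J/mol

3.32e+13 J/mol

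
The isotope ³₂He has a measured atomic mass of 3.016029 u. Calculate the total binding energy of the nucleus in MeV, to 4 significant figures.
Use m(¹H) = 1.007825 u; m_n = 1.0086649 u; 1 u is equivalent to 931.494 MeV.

Z = 2, so N = A − Z = 3 − 2 = 1.
Σm = 2·m(¹H) + 1·m_n = 2.015650 + 1.0086649 = 3.0243149 u
Δm = 3.0243149 − 3.016029 = 0.0082859 u
Converting to energy: 0.0082859 u × 931.494 MeV/u = 7.71827 MeV

7.718 MeV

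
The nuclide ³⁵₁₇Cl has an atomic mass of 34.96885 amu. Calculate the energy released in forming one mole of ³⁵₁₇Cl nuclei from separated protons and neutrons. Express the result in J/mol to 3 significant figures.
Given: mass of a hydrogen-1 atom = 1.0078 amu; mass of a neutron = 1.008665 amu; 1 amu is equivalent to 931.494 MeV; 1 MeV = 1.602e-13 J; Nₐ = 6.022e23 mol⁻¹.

With 17 protons and 18 neutrons (A = 35):
Σm = 17·m(¹H) + 18·m_n = 17.1326 + 18.155970 = 35.288570 amu
The mass defect is 35.288570 − 34.96885 = 0.319720 amu.
Converting to energy: 0.319720 amu × 931.494 MeV/amu = 297.817 MeV
Per nucleus in joules: 297.817 MeV × 1.602e-13 J/MeV = 4.7710e-11 J
Per mole: 4.7710e-11 J × 6.022e23 mol⁻¹ = 2.8731e+13 J/mol

2.87e+13 J/mol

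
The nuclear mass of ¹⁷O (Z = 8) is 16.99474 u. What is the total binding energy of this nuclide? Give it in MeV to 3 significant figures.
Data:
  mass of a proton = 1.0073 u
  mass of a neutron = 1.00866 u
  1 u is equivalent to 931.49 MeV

132 MeV

Σm = 8·m_p + 9·m_n = 8.0584 + 9.07794 = 17.13634 u
The mass defect is 17.13634 − 16.99474 = 0.14160 u.
E_B = 0.14160 × 931.49 = 131.899 MeV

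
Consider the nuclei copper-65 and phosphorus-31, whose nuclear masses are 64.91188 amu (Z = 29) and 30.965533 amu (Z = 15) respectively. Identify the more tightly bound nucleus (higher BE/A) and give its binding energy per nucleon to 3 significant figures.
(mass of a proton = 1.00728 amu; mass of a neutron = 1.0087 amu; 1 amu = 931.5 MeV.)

copper-65; 8.78 MeV/nucleon

copper-65: Σm = 29(1.00728) + 36(1.0087) = 65.52432 amu; Δm = 0.61244 amu; E_B = 570.49 MeV; E_B/A = 8.777 MeV
phosphorus-31: Σm = 15(1.00728) + 16(1.0087) = 31.24840 amu; Δm = 0.282867 amu; E_B = 263.49 MeV; E_B/A = 8.500 MeV
copper-65 has the higher binding energy per nucleon, so it is the more tightly bound nucleus.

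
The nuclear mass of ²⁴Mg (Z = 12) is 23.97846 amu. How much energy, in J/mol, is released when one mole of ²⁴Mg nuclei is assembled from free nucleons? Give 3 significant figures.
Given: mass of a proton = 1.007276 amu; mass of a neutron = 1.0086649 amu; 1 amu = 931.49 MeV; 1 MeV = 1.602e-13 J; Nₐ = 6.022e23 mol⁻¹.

Total constituent mass: 12 × 1.007276 + 12 × 1.0086649 = 24.1912908 amu
Δm = 24.1912908 − 23.97846 = 0.2128308 amu
Converting to energy: 0.2128308 amu × 931.49 MeV/amu = 198.250 MeV
Per nucleus in joules: 198.250 MeV × 1.602e-13 J/MeV = 3.1760e-11 J
Per mole: 3.1760e-11 J × 6.022e23 mol⁻¹ = 1.9126e+13 J/mol

1.91e+13 J/mol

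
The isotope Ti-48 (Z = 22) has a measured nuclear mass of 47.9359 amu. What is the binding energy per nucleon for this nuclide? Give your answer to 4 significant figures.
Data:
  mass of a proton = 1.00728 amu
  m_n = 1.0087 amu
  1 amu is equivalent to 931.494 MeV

Total constituent mass: 22 × 1.00728 + 26 × 1.0087 = 48.38636 amu
Δm = 48.38636 − 47.9359 = 0.45046 amu
Binding energy = Δm·c² = 0.45046 × 931.494 MeV/amu = 419.601 MeV
Dividing by A = 48 gives 8.742 MeV per nucleon.

8.742 MeV/nucleon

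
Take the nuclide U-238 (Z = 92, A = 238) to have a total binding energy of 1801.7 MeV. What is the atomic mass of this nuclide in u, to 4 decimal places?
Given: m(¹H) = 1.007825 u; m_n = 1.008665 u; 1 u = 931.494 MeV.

Mass defect = 1801.7 MeV / (931.494 MeV/u) = 1.934205 u
Constituent mass = 92(1.007825) + 146(1.008665) = 239.984990 u
Atomic mass = 239.984990 − 1.934205 = 238.050785 u ≈ 238.0508 u (to 4 decimal places)

238.0508 u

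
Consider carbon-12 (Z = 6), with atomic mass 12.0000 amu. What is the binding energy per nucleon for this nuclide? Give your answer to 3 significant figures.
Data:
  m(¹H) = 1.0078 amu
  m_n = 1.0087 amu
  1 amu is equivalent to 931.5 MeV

Z = 6, so N = A − Z = 12 − 6 = 6.
Total constituent mass: 6 × 1.0078 + 6 × 1.0087 = 12.0990 amu
The mass defect is 12.0990 − 12.0000 = 0.0990 amu.
Converting to energy: 0.0990 amu × 931.5 MeV/amu = 92.2185 MeV
Per nucleon: 92.2185 / 12 = 7.6849 MeV

7.68 MeV/nucleon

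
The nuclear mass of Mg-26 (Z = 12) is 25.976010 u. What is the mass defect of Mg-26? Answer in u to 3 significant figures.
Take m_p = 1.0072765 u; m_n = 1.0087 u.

The nucleus contains 12 protons and 26 − 12 = 14 neutrons.
Total constituent mass: 12 × 1.0072765 + 14 × 1.0087 = 26.2091180 u
Mass defect Δm = 26.2091180 − 25.976010 = 0.2331080 u

0.233 u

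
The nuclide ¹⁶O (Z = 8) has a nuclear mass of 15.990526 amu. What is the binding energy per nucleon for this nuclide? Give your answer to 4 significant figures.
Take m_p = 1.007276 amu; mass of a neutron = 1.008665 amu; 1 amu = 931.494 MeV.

7.976 MeV/nucleon

Z = 8, so N = A − Z = 16 − 8 = 8.
Mass of separated nucleons = 8(1.007276) + 8(1.008665) = 8.058208 + 8.069320 = 16.127528 amu
Mass defect Δm = 16.127528 − 15.990526 = 0.137002 amu
Converting to energy: 0.137002 amu × 931.494 MeV/amu = 127.617 MeV
Per nucleon: 127.617 / 16 = 7.976 MeV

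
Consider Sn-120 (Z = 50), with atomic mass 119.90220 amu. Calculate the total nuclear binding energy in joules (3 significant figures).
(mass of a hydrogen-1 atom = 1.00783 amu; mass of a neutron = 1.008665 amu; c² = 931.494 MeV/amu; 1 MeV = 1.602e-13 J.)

1.64e-10 J

Total constituent mass: 50 × 1.00783 + 70 × 1.008665 = 120.998050 amu
Δm = 120.998050 − 119.90220 = 1.095850 amu
E_B = 1.095850 × 931.494 = 1020.78 MeV
In joules: 1020.78 MeV × 1.602e-13 J/MeV = 1.6353e-10 J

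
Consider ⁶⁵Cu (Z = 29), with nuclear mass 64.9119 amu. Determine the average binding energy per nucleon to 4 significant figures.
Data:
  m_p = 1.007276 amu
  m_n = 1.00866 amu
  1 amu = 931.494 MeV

8.754 MeV/nucleon

Z = 29, so N = A − Z = 65 − 29 = 36.
Σm = 29·m_p + 36·m_n = 29.211004 + 36.31176 = 65.522764 amu
The mass defect is 65.522764 − 64.9119 = 0.610864 amu.
Converting to energy: 0.610864 amu × 931.494 MeV/amu = 569.016 MeV
BE/A = 569.016 MeV / 65 = 8.754 MeV/nucleon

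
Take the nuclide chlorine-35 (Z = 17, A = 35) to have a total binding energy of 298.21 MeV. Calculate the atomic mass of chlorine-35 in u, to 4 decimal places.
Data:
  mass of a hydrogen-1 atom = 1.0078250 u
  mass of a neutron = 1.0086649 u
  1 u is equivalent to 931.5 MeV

34.9689 u

Mass defect = 298.21 MeV / (931.5 MeV/u) = 0.320140 u
Constituent mass = 17(1.0078250) + 18(1.0086649) = 35.2889932 u
Atomic mass = 35.2889932 − 0.320140 = 34.9688532 u ≈ 34.9689 u (to 4 decimal places)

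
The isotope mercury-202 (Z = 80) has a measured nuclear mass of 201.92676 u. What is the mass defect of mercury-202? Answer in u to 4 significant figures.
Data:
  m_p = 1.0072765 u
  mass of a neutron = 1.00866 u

Z = 80, so N = A − Z = 202 − 80 = 122.
Mass of separated nucleons = 80(1.0072765) + 122(1.00866) = 80.5821200 + 123.05652 = 203.6386400 u
Δm = 203.6386400 − 201.92676 = 1.7118800 u

1.712 u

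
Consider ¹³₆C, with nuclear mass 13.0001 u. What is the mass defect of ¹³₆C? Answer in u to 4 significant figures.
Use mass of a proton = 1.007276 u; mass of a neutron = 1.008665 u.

0.1042 u

Total constituent mass: 6 × 1.007276 + 7 × 1.008665 = 13.104311 u
Mass defect Δm = 13.104311 − 13.0001 = 0.104211 u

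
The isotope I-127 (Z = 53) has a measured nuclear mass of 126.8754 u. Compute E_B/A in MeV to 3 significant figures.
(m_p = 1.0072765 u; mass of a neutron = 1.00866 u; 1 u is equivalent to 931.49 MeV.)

8.44 MeV/nucleon

With 53 protons and 74 neutrons (A = 127):
Mass of separated nucleons = 53(1.0072765) + 74(1.00866) = 53.3856545 + 74.64084 = 128.0264945 u
The mass defect is 128.0264945 − 126.8754 = 1.1510945 u.
E_B = 1.1510945 × 931.49 = 1072.23 MeV
Dividing by A = 127 gives 8.443 MeV per nucleon.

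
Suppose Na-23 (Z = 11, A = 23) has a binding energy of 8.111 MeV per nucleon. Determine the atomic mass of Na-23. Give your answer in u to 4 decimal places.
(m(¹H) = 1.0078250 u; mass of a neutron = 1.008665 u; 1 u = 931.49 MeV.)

22.9898 u

Total binding energy = 23 × 8.111 = 186.553 MeV
Mass defect = 186.553 MeV / (931.49 MeV/u) = 0.200274 u
Constituent mass = 11(1.0078250) + 12(1.008665) = 23.1900550 u
Atomic mass = 23.1900550 − 0.200274 = 22.9897810 u ≈ 22.9898 u (to 4 decimal places)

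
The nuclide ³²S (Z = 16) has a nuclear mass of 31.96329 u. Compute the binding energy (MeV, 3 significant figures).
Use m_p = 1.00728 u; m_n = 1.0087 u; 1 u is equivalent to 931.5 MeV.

Z = 16, so N = A − Z = 32 − 16 = 16.
Mass of separated nucleons = 16(1.00728) + 16(1.0087) = 16.11648 + 16.1392 = 32.25568 u
The mass defect is 32.25568 − 31.96329 = 0.29239 u.
E_B = 0.29239 × 931.5 = 272.361 MeV

272 MeV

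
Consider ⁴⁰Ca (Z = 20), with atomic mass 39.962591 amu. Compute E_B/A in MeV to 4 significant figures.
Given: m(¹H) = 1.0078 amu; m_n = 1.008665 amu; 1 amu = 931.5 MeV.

Mass of separated nucleons = 20(1.0078) + 20(1.008665) = 20.1560 + 20.173300 = 40.329300 amu
Mass defect Δm = 40.329300 − 39.962591 = 0.366709 amu
Converting to energy: 0.366709 amu × 931.5 MeV/amu = 341.589 MeV
BE/A = 341.589 MeV / 40 = 8.540 MeV/nucleon

8.540 MeV/nucleon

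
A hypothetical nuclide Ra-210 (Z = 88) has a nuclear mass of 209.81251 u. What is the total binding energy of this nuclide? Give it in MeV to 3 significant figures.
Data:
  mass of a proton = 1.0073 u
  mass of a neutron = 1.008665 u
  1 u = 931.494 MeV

1760 MeV

Total constituent mass: 88 × 1.0073 + 122 × 1.008665 = 211.699530 u
Δm = 211.699530 − 209.81251 = 1.887020 u
Converting to energy: 1.887020 u × 931.494 MeV/u = 1757.75 MeV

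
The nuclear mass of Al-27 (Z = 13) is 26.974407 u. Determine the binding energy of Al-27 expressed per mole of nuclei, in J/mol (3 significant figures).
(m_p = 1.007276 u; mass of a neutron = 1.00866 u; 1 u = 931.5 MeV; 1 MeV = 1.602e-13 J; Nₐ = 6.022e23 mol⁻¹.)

Mass of separated nucleons = 13(1.007276) + 14(1.00866) = 13.094588 + 14.12124 = 27.215828 u
Mass defect Δm = 27.215828 − 26.974407 = 0.241421 u
E_B = 0.241421 × 931.5 = 224.884 MeV
Per nucleus in joules: 224.884 MeV × 1.602e-13 J/MeV = 3.6026e-11 J
Per mole: 3.6026e-11 J × 6.022e23 mol⁻¹ = 2.1695e+13 J/mol

2.17e+13 J/mol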